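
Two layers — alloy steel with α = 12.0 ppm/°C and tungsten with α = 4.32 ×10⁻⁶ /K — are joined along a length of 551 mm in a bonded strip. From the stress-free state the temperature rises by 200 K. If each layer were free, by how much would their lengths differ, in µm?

846 µm

Δα = |12.0 − 4.32|×10⁻⁶/K = 7.68×10⁻⁶/K.
ΔL_mismatch = Δα·L·ΔT = 7.68×10⁻⁶ × 551.0 mm × 200.0 K = 846 µm.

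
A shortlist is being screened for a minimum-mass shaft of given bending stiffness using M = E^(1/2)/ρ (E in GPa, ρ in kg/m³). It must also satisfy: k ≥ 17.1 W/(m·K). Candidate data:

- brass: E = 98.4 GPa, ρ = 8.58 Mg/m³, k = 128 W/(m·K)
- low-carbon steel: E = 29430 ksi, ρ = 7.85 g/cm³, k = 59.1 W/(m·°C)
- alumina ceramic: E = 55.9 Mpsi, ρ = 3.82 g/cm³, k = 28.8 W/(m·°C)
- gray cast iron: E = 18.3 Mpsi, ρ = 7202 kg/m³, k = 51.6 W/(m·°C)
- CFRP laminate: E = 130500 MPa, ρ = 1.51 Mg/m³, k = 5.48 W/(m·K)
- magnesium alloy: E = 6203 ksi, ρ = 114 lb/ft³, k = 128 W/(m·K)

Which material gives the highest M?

Screen on constraints: k ≥ 17.1 W/(m·K). Survivors: brass, low-carbon steel, alumina ceramic, gray cast iron, magnesium alloy.
After converting to SI:
  brass: E = 98.40 GPa, ρ = 8580 kg/m³
  low-carbon steel: E = 202.9 GPa, ρ = 7850 kg/m³
  alumina ceramic: E = 385.4 GPa, ρ = 3820 kg/m³
  gray cast iron: E = 126.2 GPa, ρ = 7202 kg/m³
  magnesium alloy: E = 42.77 GPa, ρ = 1826 kg/m³
  alumina ceramic: M = 5.14×10⁻³
  magnesium alloy: M = 3.58×10⁻³
  low-carbon steel: M = 1.81×10⁻³
  gray cast iron: M = 1.56×10⁻³
  brass: M = 1.16×10⁻³
The maximum is for alumina ceramic.

alumina ceramic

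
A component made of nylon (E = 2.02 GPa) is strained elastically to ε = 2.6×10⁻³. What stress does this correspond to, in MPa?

σ = E·ε = 2020 MPa × 2.6×10⁻³ = 5.25 MPa.

5.25 MPa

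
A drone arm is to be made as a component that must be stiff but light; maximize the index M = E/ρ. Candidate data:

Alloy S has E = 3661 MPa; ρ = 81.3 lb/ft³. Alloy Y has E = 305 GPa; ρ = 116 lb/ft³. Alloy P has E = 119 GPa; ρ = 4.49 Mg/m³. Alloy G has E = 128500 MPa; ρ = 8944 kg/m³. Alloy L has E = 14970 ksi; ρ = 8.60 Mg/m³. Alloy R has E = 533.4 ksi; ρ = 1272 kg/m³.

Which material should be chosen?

alloy Y

In SI units:
  alloy S: E = 3.661 GPa, ρ = 1302 kg/m³
  alloy Y: E = 305.0 GPa, ρ = 1858 kg/m³
  alloy P: E = 119.0 GPa, ρ = 4490 kg/m³
  alloy G: E = 128.5 GPa, ρ = 8944 kg/m³
  alloy L: E = 103.2 GPa, ρ = 8600 kg/m³
  alloy R: E = 3.678 GPa, ρ = 1272 kg/m³
  alloy Y: M = 164 MN·m/kg
  alloy P: M = 26.5 MN·m/kg
  alloy G: M = 14.4 MN·m/kg
  alloy L: M = 12.0 MN·m/kg
  alloy R: M = 2.89 MN·m/kg
  alloy S: M = 2.81 MN·m/kg
The maximum is for alloy Y.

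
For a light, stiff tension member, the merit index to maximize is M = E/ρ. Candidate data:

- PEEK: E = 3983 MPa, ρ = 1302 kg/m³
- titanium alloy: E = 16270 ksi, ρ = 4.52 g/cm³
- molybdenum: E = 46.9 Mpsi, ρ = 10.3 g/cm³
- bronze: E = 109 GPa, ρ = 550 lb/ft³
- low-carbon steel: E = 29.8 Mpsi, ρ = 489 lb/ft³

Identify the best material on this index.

Convert each candidate to consistent units, then evaluate M:
  PEEK: E = 3.983 GPa, ρ = 1302 kg/m³
  titanium alloy: E = 112.2 GPa, ρ = 4520 kg/m³
  molybdenum: E = 323.4 GPa, ρ = 10300 kg/m³
  bronze: E = 109.0 GPa, ρ = 8810 kg/m³
  low-carbon steel: E = 205.5 GPa, ρ = 7833 kg/m³
  molybdenum: M = 31.4 MN·m/kg
  low-carbon steel: M = 26.2 MN·m/kg
  titanium alloy: M = 24.8 MN·m/kg
  bronze: M = 12.4 MN·m/kg
  PEEK: M = 3.06 MN·m/kg
Highest index: molybdenum.

molybdenum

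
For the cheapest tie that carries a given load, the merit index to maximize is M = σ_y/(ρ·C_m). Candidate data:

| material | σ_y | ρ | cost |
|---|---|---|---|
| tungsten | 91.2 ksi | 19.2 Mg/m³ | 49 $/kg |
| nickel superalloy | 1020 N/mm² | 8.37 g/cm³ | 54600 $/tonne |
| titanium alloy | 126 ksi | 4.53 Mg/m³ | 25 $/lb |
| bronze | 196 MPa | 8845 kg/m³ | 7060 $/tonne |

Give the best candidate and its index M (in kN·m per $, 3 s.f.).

titanium alloy, M = 3.48 kN·m per $

After converting to SI:
  tungsten: σ_y = 628.8 MPa, ρ = 19200 kg/m³, cost = 49.00 $/kg
  nickel superalloy: σ_y = 1020 MPa, ρ = 8370 kg/m³, cost = 54.60 $/kg
  titanium alloy: σ_y = 868.7 MPa, ρ = 4530 kg/m³, cost = 55.11 $/kg
  bronze: σ_y = 196.0 MPa, ρ = 8845 kg/m³, cost = 7.060 $/kg
  titanium alloy: M = 3.48 kN·m per $
  bronze: M = 3.14 kN·m per $
  nickel superalloy: M = 2.23 kN·m per $
  tungsten: M = 0.668 kN·m per $
The maximum is for titanium alloy.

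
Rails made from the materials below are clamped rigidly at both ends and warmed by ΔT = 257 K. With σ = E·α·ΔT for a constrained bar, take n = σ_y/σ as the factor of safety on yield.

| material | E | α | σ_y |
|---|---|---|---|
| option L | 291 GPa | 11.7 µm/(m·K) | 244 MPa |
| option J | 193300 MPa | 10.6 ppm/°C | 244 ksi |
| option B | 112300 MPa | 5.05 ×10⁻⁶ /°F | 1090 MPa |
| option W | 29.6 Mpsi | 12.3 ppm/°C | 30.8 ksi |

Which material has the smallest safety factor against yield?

With everything in SI (GPa, ×10⁻⁶/K, MPa):
  option L: E = 291.0, α = 11.7, σ_y = 244.0 → σ = 875 MPa, n = 0.279
  option J: E = 193.3, α = 10.6, σ_y = 1682 → σ = 527 MPa, n = 3.19
  option B: E = 112.3, α = 9.09, σ_y = 1090 → σ = 262 MPa, n = 4.15
  option W: E = 204.1, α = 12.3, σ_y = 212.4 → σ = 645 MPa, n = 0.329
Smallest n: option L with n = 0.279.

option L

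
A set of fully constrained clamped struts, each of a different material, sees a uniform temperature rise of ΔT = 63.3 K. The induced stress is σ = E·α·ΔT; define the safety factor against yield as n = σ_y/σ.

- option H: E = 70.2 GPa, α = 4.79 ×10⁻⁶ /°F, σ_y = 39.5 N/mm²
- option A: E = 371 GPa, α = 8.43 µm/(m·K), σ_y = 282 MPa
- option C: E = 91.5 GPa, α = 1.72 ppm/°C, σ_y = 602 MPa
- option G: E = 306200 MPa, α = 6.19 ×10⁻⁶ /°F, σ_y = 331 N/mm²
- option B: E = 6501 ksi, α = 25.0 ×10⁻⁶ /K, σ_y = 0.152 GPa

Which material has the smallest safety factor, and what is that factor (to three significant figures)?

option H, n = 1.03

With everything in SI (GPa, ×10⁻⁶/K, MPa):
  option H: E = 70.20, α = 8.62, σ_y = 39.50 → σ = 38.3 MPa, n = 1.03
  option A: E = 371.0, α = 8.43, σ_y = 282.0 → σ = 198 MPa, n = 1.42
  option C: E = 91.50, α = 1.72, σ_y = 602.0 → σ = 9.96 MPa, n = 60.4
  option G: E = 306.2, α = 11.1, σ_y = 331.0 → σ = 216 MPa, n = 1.53
  option B: E = 44.82, α = 25.0, σ_y = 152.0 → σ = 70.9 MPa, n = 2.14
Option H has the lowest safety factor, n = 1.03.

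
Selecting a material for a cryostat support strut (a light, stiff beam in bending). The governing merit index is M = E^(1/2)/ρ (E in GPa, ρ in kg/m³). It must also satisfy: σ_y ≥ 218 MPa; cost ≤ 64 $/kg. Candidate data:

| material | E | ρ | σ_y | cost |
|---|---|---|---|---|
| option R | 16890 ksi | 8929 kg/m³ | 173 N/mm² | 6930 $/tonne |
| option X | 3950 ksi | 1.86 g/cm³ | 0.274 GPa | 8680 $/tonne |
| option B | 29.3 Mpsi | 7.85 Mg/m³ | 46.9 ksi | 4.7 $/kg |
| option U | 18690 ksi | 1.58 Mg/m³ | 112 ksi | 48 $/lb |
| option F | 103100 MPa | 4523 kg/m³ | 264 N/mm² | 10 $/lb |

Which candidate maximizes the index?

Screen on constraints: σ_y ≥ 218 MPa; cost ≤ 64 $/kg. Survivors: option X, option B, option F.
Putting every candidate on a common basis:
  option X: E = 27.23 GPa, ρ = 1860 kg/m³
  option B: E = 202.0 GPa, ρ = 7850 kg/m³
  option F: E = 103.1 GPa, ρ = 4523 kg/m³
  option X: M = 2.81×10⁻³
  option F: M = 2.24×10⁻³
  option B: M = 1.81×10⁻³
Highest index: option X.

option X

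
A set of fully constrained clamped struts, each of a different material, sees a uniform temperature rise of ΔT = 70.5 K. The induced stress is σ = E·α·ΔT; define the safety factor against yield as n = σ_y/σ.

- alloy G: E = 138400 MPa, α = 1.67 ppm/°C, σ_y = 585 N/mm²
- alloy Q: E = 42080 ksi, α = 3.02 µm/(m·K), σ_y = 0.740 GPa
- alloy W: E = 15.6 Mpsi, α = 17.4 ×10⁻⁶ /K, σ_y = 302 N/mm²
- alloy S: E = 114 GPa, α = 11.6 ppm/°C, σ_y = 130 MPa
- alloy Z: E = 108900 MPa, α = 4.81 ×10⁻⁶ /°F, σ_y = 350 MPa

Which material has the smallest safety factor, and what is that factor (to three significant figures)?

alloy S, n = 1.39

With everything in SI (GPa, ×10⁻⁶/K, MPa):
  alloy G: E = 138.4, α = 1.67, σ_y = 585.0 → σ = 16.3 MPa, n = 35.9
  alloy Q: E = 290.1, α = 3.02, σ_y = 740.0 → σ = 61.8 MPa, n = 12.0
  alloy W: E = 107.6, α = 17.4, σ_y = 302.0 → σ = 132 MPa, n = 2.29
  alloy S: E = 114.0, α = 11.6, σ_y = 130.0 → σ = 93.2 MPa, n = 1.39
  alloy Z: E = 108.9, α = 8.66, σ_y = 350.0 → σ = 66.5 MPa, n = 5.27
Alloy S has the lowest safety factor, n = 1.39.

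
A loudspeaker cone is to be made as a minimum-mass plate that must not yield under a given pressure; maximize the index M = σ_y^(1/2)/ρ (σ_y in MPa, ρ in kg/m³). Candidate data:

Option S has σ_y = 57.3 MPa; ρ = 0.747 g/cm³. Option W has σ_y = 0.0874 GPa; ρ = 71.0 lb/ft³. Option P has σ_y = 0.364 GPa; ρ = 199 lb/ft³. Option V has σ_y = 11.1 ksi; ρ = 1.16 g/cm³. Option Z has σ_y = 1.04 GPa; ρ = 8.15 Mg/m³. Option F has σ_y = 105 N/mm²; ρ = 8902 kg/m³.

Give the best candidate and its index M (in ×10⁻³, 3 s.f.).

After converting to SI:
  option S: σ_y = 57.30 MPa, ρ = 747.0 kg/m³
  option W: σ_y = 87.40 MPa, ρ = 1137 kg/m³
  option P: σ_y = 364.0 MPa, ρ = 3188 kg/m³
  option V: σ_y = 76.53 MPa, ρ = 1160 kg/m³
  option Z: σ_y = 1040 MPa, ρ = 8150 kg/m³
  option F: σ_y = 105.0 MPa, ρ = 8902 kg/m³
  option S: M = 10.1×10⁻³
  option W: M = 8.22×10⁻³
  option V: M = 7.54×10⁻³
  option P: M = 5.99×10⁻³
  option Z: M = 3.96×10⁻³
  option F: M = 1.15×10⁻³
The maximum is for option S.

option S, M = 10.1×10⁻³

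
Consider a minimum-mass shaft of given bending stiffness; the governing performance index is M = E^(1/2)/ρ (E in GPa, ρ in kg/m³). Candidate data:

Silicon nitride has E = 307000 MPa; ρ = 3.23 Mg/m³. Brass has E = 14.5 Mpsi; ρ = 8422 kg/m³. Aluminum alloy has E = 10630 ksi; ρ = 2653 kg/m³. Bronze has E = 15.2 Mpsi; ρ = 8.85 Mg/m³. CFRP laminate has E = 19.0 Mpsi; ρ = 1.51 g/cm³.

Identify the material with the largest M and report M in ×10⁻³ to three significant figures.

CFRP laminate, M = 7.58×10⁻³

Putting every candidate on a common basis:
  silicon nitride: E = 307.0 GPa, ρ = 3230 kg/m³
  brass: E = 99.97 GPa, ρ = 8422 kg/m³
  aluminum alloy: E = 73.29 GPa, ρ = 2653 kg/m³
  bronze: E = 104.8 GPa, ρ = 8850 kg/m³
  CFRP laminate: E = 131.0 GPa, ρ = 1510 kg/m³
  CFRP laminate: M = 7.58×10⁻³
  silicon nitride: M = 5.42×10⁻³
  aluminum alloy: M = 3.23×10⁻³
  brass: M = 1.19×10⁻³
  bronze: M = 1.16×10⁻³
CFRP laminate ranks first.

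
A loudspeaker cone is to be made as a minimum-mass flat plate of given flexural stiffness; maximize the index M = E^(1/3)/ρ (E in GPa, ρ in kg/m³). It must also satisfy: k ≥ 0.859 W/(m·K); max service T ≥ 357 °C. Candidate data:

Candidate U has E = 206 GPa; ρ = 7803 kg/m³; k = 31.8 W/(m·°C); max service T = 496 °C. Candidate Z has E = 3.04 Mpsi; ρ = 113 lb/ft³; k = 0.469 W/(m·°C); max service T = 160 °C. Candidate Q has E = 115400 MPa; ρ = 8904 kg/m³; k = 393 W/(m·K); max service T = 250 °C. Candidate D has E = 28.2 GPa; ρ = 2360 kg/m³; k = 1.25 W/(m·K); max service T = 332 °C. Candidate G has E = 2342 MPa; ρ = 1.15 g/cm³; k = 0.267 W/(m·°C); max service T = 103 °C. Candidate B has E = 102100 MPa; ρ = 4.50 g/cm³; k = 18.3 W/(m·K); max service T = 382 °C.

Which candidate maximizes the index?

candidate B

Screen on constraints: k ≥ 0.859 W/(m·K); max service T ≥ 357 °C. Survivors: candidate U, candidate B.
After converting to SI:
  candidate U: E = 206.0 GPa, ρ = 7803 kg/m³
  candidate B: E = 102.1 GPa, ρ = 4500 kg/m³
  candidate B: M = 1.04×10⁻³
  candidate U: M = 0.757×10⁻³
Candidate B has the largest M.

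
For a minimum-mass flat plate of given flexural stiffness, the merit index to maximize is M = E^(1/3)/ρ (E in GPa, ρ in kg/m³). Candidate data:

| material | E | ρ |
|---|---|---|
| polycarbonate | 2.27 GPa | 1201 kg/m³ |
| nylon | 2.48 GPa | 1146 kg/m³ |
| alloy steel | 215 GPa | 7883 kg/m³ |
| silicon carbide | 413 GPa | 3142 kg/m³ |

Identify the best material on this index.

Computing M directly (units already consistent):
  silicon carbide: M = 2.37×10⁻³
  nylon: M = 1.18×10⁻³
  polycarbonate: M = 1.09×10⁻³
  alloy steel: M = 0.760×10⁻³
Silicon carbide has the largest M.

silicon carbide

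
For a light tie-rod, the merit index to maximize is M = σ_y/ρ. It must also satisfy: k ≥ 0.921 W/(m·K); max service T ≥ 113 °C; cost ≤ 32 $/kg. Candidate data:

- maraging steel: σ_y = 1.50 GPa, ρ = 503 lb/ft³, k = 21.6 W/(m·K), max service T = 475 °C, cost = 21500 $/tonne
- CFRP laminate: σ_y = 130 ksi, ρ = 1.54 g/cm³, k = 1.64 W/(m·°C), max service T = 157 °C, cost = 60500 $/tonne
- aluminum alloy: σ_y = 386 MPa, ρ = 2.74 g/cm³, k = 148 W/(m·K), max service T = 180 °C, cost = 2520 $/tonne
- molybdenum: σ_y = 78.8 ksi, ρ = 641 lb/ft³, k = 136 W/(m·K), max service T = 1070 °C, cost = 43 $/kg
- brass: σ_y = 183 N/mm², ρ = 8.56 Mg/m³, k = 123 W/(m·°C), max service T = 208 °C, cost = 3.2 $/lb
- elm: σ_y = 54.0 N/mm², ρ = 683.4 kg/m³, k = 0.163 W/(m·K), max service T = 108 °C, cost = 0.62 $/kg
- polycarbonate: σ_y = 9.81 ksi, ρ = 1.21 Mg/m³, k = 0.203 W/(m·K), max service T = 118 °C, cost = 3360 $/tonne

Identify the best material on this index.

maraging steel

Screen on constraints: k ≥ 0.921 W/(m·K); max service T ≥ 113 °C; cost ≤ 32 $/kg. Survivors: maraging steel, aluminum alloy, brass.
Convert each candidate to consistent units, then evaluate M:
  maraging steel: σ_y = 1500 MPa, ρ = 8057 kg/m³
  aluminum alloy: σ_y = 386.0 MPa, ρ = 2740 kg/m³
  brass: σ_y = 183.0 MPa, ρ = 8560 kg/m³
  maraging steel: M = 186 kN·m/kg
  aluminum alloy: M = 141 kN·m/kg
  brass: M = 21.4 kN·m/kg
Highest index: maraging steel.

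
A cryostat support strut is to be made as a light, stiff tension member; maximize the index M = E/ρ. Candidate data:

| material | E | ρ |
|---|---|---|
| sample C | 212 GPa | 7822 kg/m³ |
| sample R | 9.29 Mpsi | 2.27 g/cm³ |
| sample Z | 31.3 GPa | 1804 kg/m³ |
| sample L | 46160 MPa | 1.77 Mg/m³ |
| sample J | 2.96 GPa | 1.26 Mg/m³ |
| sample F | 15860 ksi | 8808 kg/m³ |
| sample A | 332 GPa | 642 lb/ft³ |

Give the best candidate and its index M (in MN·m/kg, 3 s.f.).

Convert each candidate to consistent units, then evaluate M:
  sample C: E = 212.0 GPa, ρ = 7822 kg/m³
  sample R: E = 64.05 GPa, ρ = 2270 kg/m³
  sample Z: E = 31.30 GPa, ρ = 1804 kg/m³
  sample L: E = 46.16 GPa, ρ = 1770 kg/m³
  sample J: E = 2.960 GPa, ρ = 1260 kg/m³
  sample F: E = 109.4 GPa, ρ = 8808 kg/m³
  sample A: E = 332.0 GPa, ρ = 10280 kg/m³
  sample A: M = 32.3 MN·m/kg
  sample R: M = 28.2 MN·m/kg
  sample C: M = 27.1 MN·m/kg
  sample L: M = 26.1 MN·m/kg
  sample Z: M = 17.4 MN·m/kg
  sample F: M = 12.4 MN·m/kg
  sample J: M = 2.35 MN·m/kg
The maximum is for sample A.

sample A, M = 32.3 MN·m/kg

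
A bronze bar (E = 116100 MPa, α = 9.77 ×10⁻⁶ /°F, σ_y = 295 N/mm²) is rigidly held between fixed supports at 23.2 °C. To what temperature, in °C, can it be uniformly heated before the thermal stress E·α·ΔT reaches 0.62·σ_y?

113 °C

E = 116100 MPa = 116.1 GPa.
α = 9.77×10⁻⁶/°F × 9/5 = 17.6×10⁻⁶/K.
σ_y = 295 N/mm² = 295.0 MPa.
E·α·ΔT = 182.9 MPa ⇒ ΔT = 182.9 / (116.1×10³ × 17.6×10⁻⁶) = 89.58 K.
T = 23.2 + 89.58 = 112.8 °C.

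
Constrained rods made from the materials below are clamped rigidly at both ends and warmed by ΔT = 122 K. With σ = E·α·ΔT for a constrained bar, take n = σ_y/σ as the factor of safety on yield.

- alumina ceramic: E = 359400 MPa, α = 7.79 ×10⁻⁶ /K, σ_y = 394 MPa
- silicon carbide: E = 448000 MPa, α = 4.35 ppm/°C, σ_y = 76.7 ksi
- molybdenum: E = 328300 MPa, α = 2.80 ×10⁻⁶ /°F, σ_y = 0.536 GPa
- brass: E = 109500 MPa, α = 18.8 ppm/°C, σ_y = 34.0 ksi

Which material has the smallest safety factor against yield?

Per material, after unit conversion:
  alumina ceramic: E = 359.4, α = 7.79, σ_y = 394.0 → σ = 342 MPa, n = 1.15
  silicon carbide: E = 448.0, α = 4.35, σ_y = 528.8 → σ = 238 MPa, n = 2.22
  molybdenum: E = 328.3, α = 5.04, σ_y = 536.0 → σ = 202 MPa, n = 2.66
  brass: E = 109.5, α = 18.8, σ_y = 234.4 → σ = 251 MPa, n = 0.933
The minimum is brass at n = 0.933.

brass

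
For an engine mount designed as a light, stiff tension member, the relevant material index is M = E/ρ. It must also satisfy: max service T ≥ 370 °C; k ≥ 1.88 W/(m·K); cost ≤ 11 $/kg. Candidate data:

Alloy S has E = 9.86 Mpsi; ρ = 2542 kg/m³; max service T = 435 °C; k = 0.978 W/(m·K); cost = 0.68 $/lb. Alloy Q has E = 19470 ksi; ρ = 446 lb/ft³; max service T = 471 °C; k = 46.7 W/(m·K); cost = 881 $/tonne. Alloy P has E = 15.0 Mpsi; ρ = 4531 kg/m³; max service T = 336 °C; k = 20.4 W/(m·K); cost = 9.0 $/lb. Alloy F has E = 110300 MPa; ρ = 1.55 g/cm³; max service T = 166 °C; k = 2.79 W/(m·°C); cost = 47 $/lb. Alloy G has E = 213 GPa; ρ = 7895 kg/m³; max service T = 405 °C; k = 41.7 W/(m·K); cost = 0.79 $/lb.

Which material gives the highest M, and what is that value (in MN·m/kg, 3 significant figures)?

alloy G, M = 27.0 MN·m/kg

Screen on constraints: max service T ≥ 370 °C; k ≥ 1.88 W/(m·K); cost ≤ 11 $/kg. Survivors: alloy Q, alloy G.
Normalizing units and computing the index:
  alloy Q: E = 134.2 GPa, ρ = 7144 kg/m³
  alloy G: E = 213.0 GPa, ρ = 7895 kg/m³
  alloy G: M = 27.0 MN·m/kg
  alloy Q: M = 18.8 MN·m/kg
Alloy G ranks first.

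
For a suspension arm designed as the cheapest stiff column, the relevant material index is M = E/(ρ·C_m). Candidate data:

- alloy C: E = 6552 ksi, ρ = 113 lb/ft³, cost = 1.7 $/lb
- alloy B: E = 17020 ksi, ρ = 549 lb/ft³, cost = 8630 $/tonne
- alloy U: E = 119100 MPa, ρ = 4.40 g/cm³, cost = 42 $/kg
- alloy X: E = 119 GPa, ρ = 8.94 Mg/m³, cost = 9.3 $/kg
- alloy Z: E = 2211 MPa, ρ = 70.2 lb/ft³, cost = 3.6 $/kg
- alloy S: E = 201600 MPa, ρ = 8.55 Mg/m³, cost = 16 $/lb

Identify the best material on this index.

alloy C

After converting to SI:
  alloy C: E = 45.17 GPa, ρ = 1810 kg/m³, cost = 3.748 $/kg
  alloy B: E = 117.3 GPa, ρ = 8794 kg/m³, cost = 8.630 $/kg
  alloy U: E = 119.1 GPa, ρ = 4400 kg/m³, cost = 42.00 $/kg
  alloy X: E = 119.0 GPa, ρ = 8940 kg/m³, cost = 9.300 $/kg
  alloy Z: E = 2.211 GPa, ρ = 1124 kg/m³, cost = 3.600 $/kg
  alloy S: E = 201.6 GPa, ρ = 8550 kg/m³, cost = 35.27 $/kg
  alloy C: M = 6.66 MN·m per $
  alloy B: M = 1.55 MN·m per $
  alloy X: M = 1.43 MN·m per $
  alloy S: M = 0.668 MN·m per $
  alloy U: M = 0.644 MN·m per $
  alloy Z: M = 0.546 MN·m per $
Alloy C ranks first.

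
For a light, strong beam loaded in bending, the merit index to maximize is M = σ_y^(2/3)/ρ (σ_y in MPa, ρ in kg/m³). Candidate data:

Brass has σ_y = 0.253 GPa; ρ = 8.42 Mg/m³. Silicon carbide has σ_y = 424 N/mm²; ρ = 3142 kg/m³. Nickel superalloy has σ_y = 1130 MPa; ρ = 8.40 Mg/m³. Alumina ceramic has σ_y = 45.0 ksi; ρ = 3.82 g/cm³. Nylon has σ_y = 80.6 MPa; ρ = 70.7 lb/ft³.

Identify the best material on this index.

Putting every candidate on a common basis:
  brass: σ_y = 253.0 MPa, ρ = 8420 kg/m³
  silicon carbide: σ_y = 424.0 MPa, ρ = 3142 kg/m³
  nickel superalloy: σ_y = 1130 MPa, ρ = 8400 kg/m³
  alumina ceramic: σ_y = 310.3 MPa, ρ = 3820 kg/m³
  nylon: σ_y = 80.60 MPa, ρ = 1133 kg/m³
  silicon carbide: M = 18.0×10⁻³
  nylon: M = 16.5×10⁻³
  nickel superalloy: M = 12.9×10⁻³
  alumina ceramic: M = 12.0×10⁻³
  brass: M = 4.75×10⁻³
Silicon carbide ranks first.

silicon carbide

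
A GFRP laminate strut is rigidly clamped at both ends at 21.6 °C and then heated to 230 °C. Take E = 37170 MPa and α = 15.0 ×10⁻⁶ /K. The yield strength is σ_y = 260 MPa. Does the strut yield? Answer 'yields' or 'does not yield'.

E = 37170 MPa = 37.17 GPa.
ΔT = 208.4 K. Constrained thermal stress σ = E·α·ΔT = 37.17×10³ MPa × 15.0×10⁻⁶ × 208.4 = 116 MPa (compressive).
Compare to σ_y = 260 MPa: σ < σ_y, so it does not yield.

does not yield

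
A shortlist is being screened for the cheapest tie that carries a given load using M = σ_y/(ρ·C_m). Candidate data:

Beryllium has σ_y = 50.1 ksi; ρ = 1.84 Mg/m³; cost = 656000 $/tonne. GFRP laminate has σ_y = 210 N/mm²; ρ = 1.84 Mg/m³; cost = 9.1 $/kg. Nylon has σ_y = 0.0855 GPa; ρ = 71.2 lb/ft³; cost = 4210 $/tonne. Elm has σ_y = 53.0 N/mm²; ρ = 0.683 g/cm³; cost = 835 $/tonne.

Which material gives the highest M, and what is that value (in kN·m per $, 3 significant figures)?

elm, M = 92.9 kN·m per $

Putting every candidate on a common basis:
  beryllium: σ_y = 345.4 MPa, ρ = 1840 kg/m³, cost = 656.0 $/kg
  GFRP laminate: σ_y = 210.0 MPa, ρ = 1840 kg/m³, cost = 9.100 $/kg
  nylon: σ_y = 85.50 MPa, ρ = 1141 kg/m³, cost = 4.210 $/kg
  elm: σ_y = 53.00 MPa, ρ = 683.0 kg/m³, cost = 0.8350 $/kg
  elm: M = 92.9 kN·m per $
  nylon: M = 17.8 kN·m per $
  GFRP laminate: M = 12.5 kN·m per $
  beryllium: M = 0.286 kN·m per $
Elm has the largest M.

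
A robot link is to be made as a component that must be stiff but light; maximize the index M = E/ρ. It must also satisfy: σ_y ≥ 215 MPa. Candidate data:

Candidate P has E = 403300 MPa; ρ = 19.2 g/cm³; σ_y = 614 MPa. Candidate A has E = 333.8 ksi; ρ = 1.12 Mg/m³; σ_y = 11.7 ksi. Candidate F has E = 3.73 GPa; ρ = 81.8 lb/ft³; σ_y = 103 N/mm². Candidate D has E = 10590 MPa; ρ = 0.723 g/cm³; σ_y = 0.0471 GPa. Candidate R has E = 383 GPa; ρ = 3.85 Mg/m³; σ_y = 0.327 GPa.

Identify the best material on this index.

Screen on constraints: σ_y ≥ 215 MPa. Survivors: candidate P, candidate R.
After converting to SI:
  candidate P: E = 403.3 GPa, ρ = 19200 kg/m³
  candidate R: E = 383.0 GPa, ρ = 3850 kg/m³
  candidate R: M = 99.5 MN·m/kg
  candidate P: M = 21.0 MN·m/kg
Candidate R has the largest M.

candidate R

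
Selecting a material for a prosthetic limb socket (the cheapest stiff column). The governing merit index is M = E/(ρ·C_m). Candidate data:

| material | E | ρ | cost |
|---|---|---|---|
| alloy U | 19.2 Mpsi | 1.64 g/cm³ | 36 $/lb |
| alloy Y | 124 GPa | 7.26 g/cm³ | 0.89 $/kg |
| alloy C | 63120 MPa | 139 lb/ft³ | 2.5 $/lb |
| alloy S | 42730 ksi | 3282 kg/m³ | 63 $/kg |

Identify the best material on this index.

alloy Y

Putting every candidate on a common basis:
  alloy U: E = 132.4 GPa, ρ = 1640 kg/m³, cost = 79.37 $/kg
  alloy Y: E = 124.0 GPa, ρ = 7260 kg/m³, cost = 0.8900 $/kg
  alloy C: E = 63.12 GPa, ρ = 2227 kg/m³, cost = 5.511 $/kg
  alloy S: E = 294.6 GPa, ρ = 3282 kg/m³, cost = 63.00 $/kg
  alloy Y: M = 19.2 MN·m per $
  alloy C: M = 5.14 MN·m per $
  alloy S: M = 1.42 MN·m per $
  alloy U: M = 1.02 MN·m per $
Alloy Y ranks first.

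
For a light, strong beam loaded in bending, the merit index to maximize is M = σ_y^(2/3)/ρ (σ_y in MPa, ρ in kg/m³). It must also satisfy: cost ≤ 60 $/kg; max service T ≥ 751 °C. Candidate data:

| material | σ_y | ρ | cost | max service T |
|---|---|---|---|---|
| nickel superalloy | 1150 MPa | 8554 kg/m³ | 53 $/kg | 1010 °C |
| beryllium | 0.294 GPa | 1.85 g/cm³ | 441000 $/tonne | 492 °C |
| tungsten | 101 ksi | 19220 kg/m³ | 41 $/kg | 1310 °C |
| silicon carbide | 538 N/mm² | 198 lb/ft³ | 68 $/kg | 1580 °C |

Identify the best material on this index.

nickel superalloy

Screen on constraints: cost ≤ 60 $/kg; max service T ≥ 751 °C. Survivors: nickel superalloy, tungsten.
Normalizing units and computing the index:
  nickel superalloy: σ_y = 1150 MPa, ρ = 8554 kg/m³
  tungsten: σ_y = 696.4 MPa, ρ = 19220 kg/m³
  nickel superalloy: M = 12.8×10⁻³
  tungsten: M = 4.09×10⁻³
The maximum is for nickel superalloy.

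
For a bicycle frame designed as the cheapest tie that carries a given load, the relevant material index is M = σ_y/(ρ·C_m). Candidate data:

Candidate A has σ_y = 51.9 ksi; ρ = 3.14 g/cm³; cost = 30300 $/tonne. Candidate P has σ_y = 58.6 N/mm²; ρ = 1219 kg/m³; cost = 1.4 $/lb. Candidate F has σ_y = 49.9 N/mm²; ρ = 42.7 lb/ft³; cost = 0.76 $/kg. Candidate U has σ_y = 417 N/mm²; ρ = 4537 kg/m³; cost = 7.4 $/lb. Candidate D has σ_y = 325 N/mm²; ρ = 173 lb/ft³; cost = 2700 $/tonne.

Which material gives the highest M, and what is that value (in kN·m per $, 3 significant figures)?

Convert each candidate to consistent units, then evaluate M:
  candidate A: σ_y = 357.8 MPa, ρ = 3140 kg/m³, cost = 30.30 $/kg
  candidate P: σ_y = 58.60 MPa, ρ = 1219 kg/m³, cost = 3.086 $/kg
  candidate F: σ_y = 49.90 MPa, ρ = 684.0 kg/m³, cost = 0.7600 $/kg
  candidate U: σ_y = 417.0 MPa, ρ = 4537 kg/m³, cost = 16.31 $/kg
  candidate D: σ_y = 325.0 MPa, ρ = 2771 kg/m³, cost = 2.700 $/kg
  candidate F: M = 96.0 kN·m per $
  candidate D: M = 43.4 kN·m per $
  candidate P: M = 15.6 kN·m per $
  candidate U: M = 5.63 kN·m per $
  candidate A: M = 3.76 kN·m per $
Highest index: candidate F.

candidate F, M = 96.0 kN·m per $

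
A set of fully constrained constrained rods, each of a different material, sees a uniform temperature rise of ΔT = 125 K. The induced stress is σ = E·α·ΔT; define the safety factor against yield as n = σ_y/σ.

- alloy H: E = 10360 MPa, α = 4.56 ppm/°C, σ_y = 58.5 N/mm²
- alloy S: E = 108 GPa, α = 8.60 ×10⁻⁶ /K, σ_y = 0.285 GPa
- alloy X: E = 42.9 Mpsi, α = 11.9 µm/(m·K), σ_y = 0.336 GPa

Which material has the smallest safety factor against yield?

alloy X

In consistent units (E in GPa, α in ×10⁻⁶/K, σ_y in MPa):
  alloy H: E = 10.36, α = 4.56, σ_y = 58.50 → σ = 5.91 MPa, n = 9.91
  alloy S: E = 108.0, α = 8.60, σ_y = 285.0 → σ = 116 MPa, n = 2.45
  alloy X: E = 295.8, α = 11.9, σ_y = 336.0 → σ = 440 MPa, n = 0.764
The minimum is alloy X at n = 0.764.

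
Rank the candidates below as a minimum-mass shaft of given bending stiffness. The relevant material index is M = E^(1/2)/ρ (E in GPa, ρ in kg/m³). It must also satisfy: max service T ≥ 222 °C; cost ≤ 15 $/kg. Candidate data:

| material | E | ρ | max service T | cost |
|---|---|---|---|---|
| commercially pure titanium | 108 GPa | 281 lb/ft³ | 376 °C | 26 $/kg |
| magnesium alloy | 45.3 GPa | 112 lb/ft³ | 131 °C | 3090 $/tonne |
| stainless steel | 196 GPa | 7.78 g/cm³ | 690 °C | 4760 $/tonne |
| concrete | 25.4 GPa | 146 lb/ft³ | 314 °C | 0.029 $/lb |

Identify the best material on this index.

Screen on constraints: max service T ≥ 222 °C; cost ≤ 15 $/kg. Survivors: stainless steel, concrete.
Convert each candidate to consistent units, then evaluate M:
  stainless steel: E = 196.0 GPa, ρ = 7780 kg/m³
  concrete: E = 25.40 GPa, ρ = 2339 kg/m³
  concrete: M = 2.15×10⁻³
  stainless steel: M = 1.80×10⁻³
The maximum is for concrete.

concrete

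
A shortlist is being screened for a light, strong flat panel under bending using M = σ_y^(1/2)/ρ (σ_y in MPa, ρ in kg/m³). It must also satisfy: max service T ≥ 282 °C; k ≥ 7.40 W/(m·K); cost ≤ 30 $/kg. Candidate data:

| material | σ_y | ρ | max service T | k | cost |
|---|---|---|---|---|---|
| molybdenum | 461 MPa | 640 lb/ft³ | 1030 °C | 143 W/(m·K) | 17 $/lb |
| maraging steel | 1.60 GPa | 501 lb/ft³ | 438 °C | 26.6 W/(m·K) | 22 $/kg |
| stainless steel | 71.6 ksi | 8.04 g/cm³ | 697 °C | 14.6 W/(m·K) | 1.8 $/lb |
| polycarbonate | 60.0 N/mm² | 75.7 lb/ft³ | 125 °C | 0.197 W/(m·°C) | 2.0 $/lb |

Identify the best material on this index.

Screen on constraints: max service T ≥ 282 °C; k ≥ 7.40 W/(m·K); cost ≤ 30 $/kg. Survivors: maraging steel, stainless steel.
Normalizing units and computing the index:
  maraging steel: σ_y = 1600 MPa, ρ = 8025 kg/m³
  stainless steel: σ_y = 493.7 MPa, ρ = 8040 kg/m³
  maraging steel: M = 4.98×10⁻³
  stainless steel: M = 2.76×10⁻³
The maximum is for maraging steel.

maraging steel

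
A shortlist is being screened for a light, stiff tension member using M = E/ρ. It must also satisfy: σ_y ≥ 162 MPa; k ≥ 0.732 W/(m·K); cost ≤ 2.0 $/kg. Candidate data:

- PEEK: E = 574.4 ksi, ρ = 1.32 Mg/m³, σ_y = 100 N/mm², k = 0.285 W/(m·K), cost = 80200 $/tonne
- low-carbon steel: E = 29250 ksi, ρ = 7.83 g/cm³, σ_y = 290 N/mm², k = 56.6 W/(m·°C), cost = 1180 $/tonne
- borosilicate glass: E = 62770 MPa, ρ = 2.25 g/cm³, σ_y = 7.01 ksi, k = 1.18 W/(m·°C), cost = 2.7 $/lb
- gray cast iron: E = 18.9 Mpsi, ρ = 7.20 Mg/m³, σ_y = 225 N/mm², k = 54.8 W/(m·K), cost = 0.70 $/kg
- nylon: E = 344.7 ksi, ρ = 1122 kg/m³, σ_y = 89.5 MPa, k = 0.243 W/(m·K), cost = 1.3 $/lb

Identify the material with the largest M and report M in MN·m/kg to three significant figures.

Screen on constraints: σ_y ≥ 162 MPa; k ≥ 0.732 W/(m·K); cost ≤ 2.0 $/kg. Survivors: low-carbon steel, gray cast iron.
After converting to SI:
  low-carbon steel: E = 201.7 GPa, ρ = 7830 kg/m³
  gray cast iron: E = 130.3 GPa, ρ = 7200 kg/m³
  low-carbon steel: M = 25.8 MN·m/kg
  gray cast iron: M = 18.1 MN·m/kg
Low-carbon steel has the largest M.

low-carbon steel, M = 25.8 MN·m/kg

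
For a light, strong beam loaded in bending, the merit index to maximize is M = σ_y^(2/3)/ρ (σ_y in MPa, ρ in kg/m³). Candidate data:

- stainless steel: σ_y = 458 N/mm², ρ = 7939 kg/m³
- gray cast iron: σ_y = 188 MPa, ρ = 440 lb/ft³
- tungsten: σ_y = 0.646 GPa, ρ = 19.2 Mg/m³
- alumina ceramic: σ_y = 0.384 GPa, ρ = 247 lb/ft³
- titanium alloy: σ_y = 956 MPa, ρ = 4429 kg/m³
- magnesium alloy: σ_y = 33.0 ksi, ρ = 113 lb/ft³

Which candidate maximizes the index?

titanium alloy

Normalizing units and computing the index:
  stainless steel: σ_y = 458.0 MPa, ρ = 7939 kg/m³
  gray cast iron: σ_y = 188.0 MPa, ρ = 7048 kg/m³
  tungsten: σ_y = 646.0 MPa, ρ = 19200 kg/m³
  alumina ceramic: σ_y = 384.0 MPa, ρ = 3957 kg/m³
  titanium alloy: σ_y = 956.0 MPa, ρ = 4429 kg/m³
  magnesium alloy: σ_y = 227.5 MPa, ρ = 1810 kg/m³
  titanium alloy: M = 21.9×10⁻³
  magnesium alloy: M = 20.6×10⁻³
  alumina ceramic: M = 13.4×10⁻³
  stainless steel: M = 7.48×10⁻³
  gray cast iron: M = 4.66×10⁻³
  tungsten: M = 3.89×10⁻³
The maximum is for titanium alloy.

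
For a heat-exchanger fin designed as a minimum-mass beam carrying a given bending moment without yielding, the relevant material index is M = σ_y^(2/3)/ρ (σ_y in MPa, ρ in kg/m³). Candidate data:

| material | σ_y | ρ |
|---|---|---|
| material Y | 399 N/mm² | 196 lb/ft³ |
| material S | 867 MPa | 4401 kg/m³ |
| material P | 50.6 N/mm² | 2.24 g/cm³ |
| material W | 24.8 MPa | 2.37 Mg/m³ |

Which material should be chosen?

material S

Normalizing units and computing the index:
  material Y: σ_y = 399.0 MPa, ρ = 3140 kg/m³
  material S: σ_y = 867.0 MPa, ρ = 4401 kg/m³
  material P: σ_y = 50.60 MPa, ρ = 2240 kg/m³
  material W: σ_y = 24.80 MPa, ρ = 2370 kg/m³
  material S: M = 20.7×10⁻³
  material Y: M = 17.3×10⁻³
  material P: M = 6.11×10⁻³
  material W: M = 3.59×10⁻³
The maximum is for material S.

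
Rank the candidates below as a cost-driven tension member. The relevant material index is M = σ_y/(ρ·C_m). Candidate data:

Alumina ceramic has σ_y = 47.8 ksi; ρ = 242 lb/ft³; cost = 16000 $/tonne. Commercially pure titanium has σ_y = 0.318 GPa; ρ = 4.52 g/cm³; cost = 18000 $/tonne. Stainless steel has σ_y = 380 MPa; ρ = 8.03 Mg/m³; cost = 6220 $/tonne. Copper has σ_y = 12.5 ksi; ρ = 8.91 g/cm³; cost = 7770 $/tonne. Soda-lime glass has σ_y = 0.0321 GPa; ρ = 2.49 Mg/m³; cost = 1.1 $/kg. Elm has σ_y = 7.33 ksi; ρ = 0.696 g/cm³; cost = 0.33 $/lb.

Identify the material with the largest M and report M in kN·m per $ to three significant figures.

elm, M = 99.8 kN·m per $

After converting to SI:
  alumina ceramic: σ_y = 329.6 MPa, ρ = 3876 kg/m³, cost = 16.00 $/kg
  commercially pure titanium: σ_y = 318.0 MPa, ρ = 4520 kg/m³, cost = 18.00 $/kg
  stainless steel: σ_y = 380.0 MPa, ρ = 8030 kg/m³, cost = 6.220 $/kg
  copper: σ_y = 86.18 MPa, ρ = 8910 kg/m³, cost = 7.770 $/kg
  soda-lime glass: σ_y = 32.10 MPa, ρ = 2490 kg/m³, cost = 1.100 $/kg
  elm: σ_y = 50.54 MPa, ρ = 696.0 kg/m³, cost = 0.7275 $/kg
  elm: M = 99.8 kN·m per $
  soda-lime glass: M = 11.7 kN·m per $
  stainless steel: M = 7.61 kN·m per $
  alumina ceramic: M = 5.31 kN·m per $
  commercially pure titanium: M = 3.91 kN·m per $
  copper: M = 1.24 kN·m per $
Elm has the largest M.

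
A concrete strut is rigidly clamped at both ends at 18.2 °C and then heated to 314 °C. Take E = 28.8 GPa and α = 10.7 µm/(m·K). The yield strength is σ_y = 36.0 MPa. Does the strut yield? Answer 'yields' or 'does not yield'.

yields

ΔT = 295.8 K. Constrained thermal stress σ = E·α·ΔT = 28.80×10³ MPa × 10.7×10⁻⁶ × 295.8 = 91.2 MPa (compressive).
Compare to σ_y = 36.0 MPa: σ ≥ σ_y, so it yields.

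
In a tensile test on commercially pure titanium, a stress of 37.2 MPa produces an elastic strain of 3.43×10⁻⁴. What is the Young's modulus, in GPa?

108 GPa

E = σ/ε = 37.2 MPa / 3.43×10⁻⁴ = 108500 MPa = 108 GPa.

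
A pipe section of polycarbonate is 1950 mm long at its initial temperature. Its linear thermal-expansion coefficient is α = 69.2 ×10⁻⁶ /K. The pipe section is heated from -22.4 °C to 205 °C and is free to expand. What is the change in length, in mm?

30.7 mm

ΔT = 205 − (-22.4) = 227.4 K.
ΔL = α·L₀·ΔT = 69.2×10⁻⁶ × 1950 mm × 227.4 K = 30.7 mm.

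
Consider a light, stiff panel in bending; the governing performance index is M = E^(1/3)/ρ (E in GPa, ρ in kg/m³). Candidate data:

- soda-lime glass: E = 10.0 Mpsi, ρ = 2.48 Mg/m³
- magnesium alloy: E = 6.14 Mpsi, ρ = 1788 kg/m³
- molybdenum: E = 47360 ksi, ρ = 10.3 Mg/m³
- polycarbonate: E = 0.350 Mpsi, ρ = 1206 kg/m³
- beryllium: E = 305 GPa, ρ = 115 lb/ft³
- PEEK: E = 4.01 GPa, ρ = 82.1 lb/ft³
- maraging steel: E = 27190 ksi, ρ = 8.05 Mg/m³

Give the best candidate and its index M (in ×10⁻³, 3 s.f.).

Convert each candidate to consistent units, then evaluate M:
  soda-lime glass: E = 68.95 GPa, ρ = 2480 kg/m³
  magnesium alloy: E = 42.33 GPa, ρ = 1788 kg/m³
  molybdenum: E = 326.5 GPa, ρ = 10300 kg/m³
  polycarbonate: E = 2.413 GPa, ρ = 1206 kg/m³
  beryllium: E = 305.0 GPa, ρ = 1842 kg/m³
  PEEK: E = 4.010 GPa, ρ = 1315 kg/m³
  maraging steel: E = 187.5 GPa, ρ = 8050 kg/m³
  beryllium: M = 3.65×10⁻³
  magnesium alloy: M = 1.95×10⁻³
  soda-lime glass: M = 1.65×10⁻³
  PEEK: M = 1.21×10⁻³
  polycarbonate: M = 1.11×10⁻³
  maraging steel: M = 0.711×10⁻³
  molybdenum: M = 0.669×10⁻³
The maximum is for beryllium.

beryllium, M = 3.65×10⁻³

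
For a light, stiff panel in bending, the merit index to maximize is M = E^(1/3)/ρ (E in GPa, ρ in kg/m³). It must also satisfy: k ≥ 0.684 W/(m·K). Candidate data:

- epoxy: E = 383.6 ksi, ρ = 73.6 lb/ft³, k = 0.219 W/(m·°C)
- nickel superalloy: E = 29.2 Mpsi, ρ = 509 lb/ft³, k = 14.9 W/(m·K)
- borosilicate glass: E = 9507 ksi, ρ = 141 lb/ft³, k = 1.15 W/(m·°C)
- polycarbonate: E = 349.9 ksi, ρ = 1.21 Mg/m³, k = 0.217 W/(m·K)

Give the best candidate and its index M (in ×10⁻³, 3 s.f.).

borosilicate glass, M = 1.79×10⁻³

Screen on constraints: k ≥ 0.684 W/(m·K). Survivors: nickel superalloy, borosilicate glass.
Putting every candidate on a common basis:
  nickel superalloy: E = 201.3 GPa, ρ = 8153 kg/m³
  borosilicate glass: E = 65.55 GPa, ρ = 2259 kg/m³
  borosilicate glass: M = 1.79×10⁻³
  nickel superalloy: M = 0.719×10⁻³
Borosilicate glass ranks first.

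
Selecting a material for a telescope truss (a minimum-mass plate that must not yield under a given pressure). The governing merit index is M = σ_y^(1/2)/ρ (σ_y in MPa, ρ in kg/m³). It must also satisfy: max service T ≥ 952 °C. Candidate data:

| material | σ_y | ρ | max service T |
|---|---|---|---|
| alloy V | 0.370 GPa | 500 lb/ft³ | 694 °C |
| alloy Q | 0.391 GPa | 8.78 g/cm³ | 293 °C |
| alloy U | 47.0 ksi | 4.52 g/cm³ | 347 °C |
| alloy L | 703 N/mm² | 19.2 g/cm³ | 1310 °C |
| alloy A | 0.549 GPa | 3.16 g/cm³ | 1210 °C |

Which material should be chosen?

alloy A

Screen on constraints: max service T ≥ 952 °C. Survivors: alloy L, alloy A.
Convert each candidate to consistent units, then evaluate M:
  alloy L: σ_y = 703.0 MPa, ρ = 19200 kg/m³
  alloy A: σ_y = 549.0 MPa, ρ = 3160 kg/m³
  alloy A: M = 7.41×10⁻³
  alloy L: M = 1.38×10⁻³
Alloy A ranks first.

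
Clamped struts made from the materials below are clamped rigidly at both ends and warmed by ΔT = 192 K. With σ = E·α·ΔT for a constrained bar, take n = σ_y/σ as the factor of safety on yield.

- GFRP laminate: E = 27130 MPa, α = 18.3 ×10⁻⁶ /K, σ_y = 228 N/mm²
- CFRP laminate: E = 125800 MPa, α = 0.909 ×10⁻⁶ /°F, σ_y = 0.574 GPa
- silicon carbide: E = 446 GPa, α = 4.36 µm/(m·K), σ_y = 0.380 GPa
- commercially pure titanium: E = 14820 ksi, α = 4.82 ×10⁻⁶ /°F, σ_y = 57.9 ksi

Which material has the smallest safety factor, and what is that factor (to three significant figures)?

silicon carbide, n = 1.02

With everything in SI (GPa, ×10⁻⁶/K, MPa):
  GFRP laminate: E = 27.13, α = 18.3, σ_y = 228.0 → σ = 95.3 MPa, n = 2.39
  CFRP laminate: E = 125.8, α = 1.64, σ_y = 574.0 → σ = 39.5 MPa, n = 14.5
  silicon carbide: E = 446.0, α = 4.36, σ_y = 380.0 → σ = 373 MPa, n = 1.02
  commercially pure titanium: E = 102.2, α = 8.68, σ_y = 399.2 → σ = 170 MPa, n = 2.35
The minimum is silicon carbide at n = 1.02.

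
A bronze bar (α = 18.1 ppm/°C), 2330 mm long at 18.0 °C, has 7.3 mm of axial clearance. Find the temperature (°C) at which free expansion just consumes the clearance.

α·L₀·ΔT = 7.3 mm ⇒ ΔT = 7.3 / (18.1×10⁻⁶ × 2330.0) = 173.1 K.
T = 18.0 + 173.1 = 191.1 °C.

191 °C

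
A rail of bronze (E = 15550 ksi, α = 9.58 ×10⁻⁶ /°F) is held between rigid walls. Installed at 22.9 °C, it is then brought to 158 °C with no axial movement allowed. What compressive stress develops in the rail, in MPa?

E = 15550 ksi = 107.2 GPa.
α = 9.58×10⁻⁶/°F × 9/5 = 17.2×10⁻⁶/K.
ΔT = 135.1 K. Constrained thermal stress σ = E·α·ΔT = 107.2×10³ MPa × 17.2×10⁻⁶ × 135.1 = 250 MPa (compressive).

250 MPa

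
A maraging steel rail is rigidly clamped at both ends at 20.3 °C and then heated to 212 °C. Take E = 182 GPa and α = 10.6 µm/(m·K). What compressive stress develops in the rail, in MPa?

370 MPa

ΔT = 191.7 K. Constrained thermal stress σ = E·α·ΔT = 182.0×10³ MPa × 10.6×10⁻⁶ × 191.7 = 370 MPa (compressive).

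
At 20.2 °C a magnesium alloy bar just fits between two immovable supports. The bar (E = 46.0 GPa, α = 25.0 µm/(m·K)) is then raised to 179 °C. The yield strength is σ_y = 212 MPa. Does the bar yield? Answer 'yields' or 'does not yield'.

ΔT = 158.8 K. Constrained thermal stress σ = E·α·ΔT = 46.00×10³ MPa × 25.0×10⁻⁶ × 158.8 = 183 MPa (compressive).
Compare to σ_y = 212 MPa: σ < σ_y, so it does not yield.

does not yield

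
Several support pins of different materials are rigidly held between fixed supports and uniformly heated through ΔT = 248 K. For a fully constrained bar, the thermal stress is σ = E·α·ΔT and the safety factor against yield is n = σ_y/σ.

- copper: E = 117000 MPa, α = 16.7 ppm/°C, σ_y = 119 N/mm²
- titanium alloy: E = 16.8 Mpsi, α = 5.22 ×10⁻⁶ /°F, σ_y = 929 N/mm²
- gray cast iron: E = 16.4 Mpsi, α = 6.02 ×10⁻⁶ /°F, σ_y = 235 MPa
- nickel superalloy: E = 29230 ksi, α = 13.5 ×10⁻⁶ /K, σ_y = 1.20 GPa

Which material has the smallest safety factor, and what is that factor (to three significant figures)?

copper, n = 0.246

With everything in SI (GPa, ×10⁻⁶/K, MPa):
  copper: E = 117.0, α = 16.7, σ_y = 119.0 → σ = 485 MPa, n = 0.246
  titanium alloy: E = 115.8, α = 9.40, σ_y = 929.0 → σ = 270 MPa, n = 3.44
  gray cast iron: E = 113.1, α = 10.8, σ_y = 235.0 → σ = 304 MPa, n = 0.773
  nickel superalloy: E = 201.5, α = 13.5, σ_y = 1200 → σ = 675 MPa, n = 1.78
Smallest n: copper with n = 0.246.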